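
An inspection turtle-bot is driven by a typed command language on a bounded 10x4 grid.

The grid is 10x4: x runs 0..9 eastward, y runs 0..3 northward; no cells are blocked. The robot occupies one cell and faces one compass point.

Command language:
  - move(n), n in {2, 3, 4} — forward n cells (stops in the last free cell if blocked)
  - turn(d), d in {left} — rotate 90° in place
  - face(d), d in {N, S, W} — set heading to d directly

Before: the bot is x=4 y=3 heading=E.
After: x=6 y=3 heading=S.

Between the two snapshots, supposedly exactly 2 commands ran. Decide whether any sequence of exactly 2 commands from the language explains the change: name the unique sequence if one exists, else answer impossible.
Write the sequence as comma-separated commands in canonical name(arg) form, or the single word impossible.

move(2), face(S)

key: order matters: swapping move(2) and face(S) lands elsewhere
initial: x=4 y=3 heading=E
t=1 move(2) ⇒ x=6 y=3 heading=E
t=2 face(S) ⇒ x=6 y=3 heading=S
no rival 2-sequence matches.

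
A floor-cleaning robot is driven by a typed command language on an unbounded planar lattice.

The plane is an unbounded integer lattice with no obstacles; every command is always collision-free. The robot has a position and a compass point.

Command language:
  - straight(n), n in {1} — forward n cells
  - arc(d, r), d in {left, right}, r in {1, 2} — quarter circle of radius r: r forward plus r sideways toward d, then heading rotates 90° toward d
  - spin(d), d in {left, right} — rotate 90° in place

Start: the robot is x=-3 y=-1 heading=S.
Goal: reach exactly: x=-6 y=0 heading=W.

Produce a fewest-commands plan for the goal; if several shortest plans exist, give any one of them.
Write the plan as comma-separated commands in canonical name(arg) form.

arc(right, 1), spin(right), arc(left, 2)

start: x=-3 y=-1 heading=S
[1] after arc(right, 1): x=-4 y=-2 heading=W
[2] after spin(right): x=-4 y=-2 heading=N
[3] after arc(left, 2): x=-6 y=0 heading=W
minimal: 3 command(s), checked below 3.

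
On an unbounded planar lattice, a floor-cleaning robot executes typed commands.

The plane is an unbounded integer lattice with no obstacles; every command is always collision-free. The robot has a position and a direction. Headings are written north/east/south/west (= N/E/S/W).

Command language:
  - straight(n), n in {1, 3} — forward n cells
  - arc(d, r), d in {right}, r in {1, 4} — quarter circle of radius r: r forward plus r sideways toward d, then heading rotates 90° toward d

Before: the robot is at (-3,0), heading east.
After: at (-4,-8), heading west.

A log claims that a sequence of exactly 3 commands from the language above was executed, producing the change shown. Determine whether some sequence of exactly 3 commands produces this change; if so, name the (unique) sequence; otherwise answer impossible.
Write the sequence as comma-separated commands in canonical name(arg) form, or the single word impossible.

key: running straight(1) before arc(right, 4) would end elsewhere — order is forced
t0: at (-3,0), heading east
[1] after arc(right, 4): at (1,-4), heading south
[2] after arc(right, 4): at (-3,-8), heading west
[3] after straight(1): at (-4,-8), heading west
no rival 3-sequence matches.

arc(right, 4), arc(right, 4), straight(1)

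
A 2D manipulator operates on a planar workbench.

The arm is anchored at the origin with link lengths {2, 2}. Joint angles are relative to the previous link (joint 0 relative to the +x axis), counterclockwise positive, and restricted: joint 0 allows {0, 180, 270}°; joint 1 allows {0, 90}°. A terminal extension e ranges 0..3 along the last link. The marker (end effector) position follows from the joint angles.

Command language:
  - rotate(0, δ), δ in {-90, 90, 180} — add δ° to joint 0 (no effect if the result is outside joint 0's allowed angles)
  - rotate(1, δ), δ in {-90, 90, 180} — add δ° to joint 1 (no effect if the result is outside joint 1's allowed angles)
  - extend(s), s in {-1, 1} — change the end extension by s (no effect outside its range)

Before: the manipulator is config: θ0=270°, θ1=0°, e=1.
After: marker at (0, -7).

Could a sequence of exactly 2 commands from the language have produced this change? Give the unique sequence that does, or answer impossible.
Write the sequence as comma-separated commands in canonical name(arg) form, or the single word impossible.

begin: config: θ0=270°, θ1=0°, e=1
[1] after extend(1): config: θ0=270°, θ1=0°, e=2
[2] after extend(1): config: θ0=270°, θ1=0°, e=3
uniquely the one of 64 2-step routes that fits.

extend(1), extend(1)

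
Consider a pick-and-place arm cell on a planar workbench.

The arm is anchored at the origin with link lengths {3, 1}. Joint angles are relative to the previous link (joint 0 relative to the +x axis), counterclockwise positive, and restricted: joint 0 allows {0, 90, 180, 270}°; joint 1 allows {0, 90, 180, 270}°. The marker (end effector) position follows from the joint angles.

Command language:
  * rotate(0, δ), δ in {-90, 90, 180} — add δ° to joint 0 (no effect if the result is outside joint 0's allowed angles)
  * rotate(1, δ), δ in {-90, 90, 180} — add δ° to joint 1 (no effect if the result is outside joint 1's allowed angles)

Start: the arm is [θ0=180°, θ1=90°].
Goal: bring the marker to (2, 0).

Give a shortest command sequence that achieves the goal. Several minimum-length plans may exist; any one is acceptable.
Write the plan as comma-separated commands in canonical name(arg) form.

rotate(0, 180), rotate(1, 90)

from: [θ0=180°, θ1=90°]
1. rotate(0, 180) → [θ0=0°, θ1=90°]
2. rotate(1, 90) → [θ0=0°, θ1=180°]
no 1-step plan works, so 2 is optimal.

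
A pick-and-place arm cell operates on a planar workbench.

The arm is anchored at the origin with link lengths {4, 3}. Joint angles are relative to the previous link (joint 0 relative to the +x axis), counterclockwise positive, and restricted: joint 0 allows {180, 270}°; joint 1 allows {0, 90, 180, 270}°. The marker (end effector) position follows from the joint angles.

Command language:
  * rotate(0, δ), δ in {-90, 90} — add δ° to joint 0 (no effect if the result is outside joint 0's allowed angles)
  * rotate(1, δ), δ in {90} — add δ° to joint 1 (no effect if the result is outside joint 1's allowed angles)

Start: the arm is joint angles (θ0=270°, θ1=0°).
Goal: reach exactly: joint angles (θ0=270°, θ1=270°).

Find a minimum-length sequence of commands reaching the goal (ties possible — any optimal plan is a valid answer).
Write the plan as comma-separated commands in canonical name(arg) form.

rotate(1, 90), rotate(1, 90), rotate(1, 90)

begin: joint angles (θ0=270°, θ1=0°)
step 1 (rotate(1, 90)): joint angles (θ0=270°, θ1=90°)
step 2 (rotate(1, 90)): joint angles (θ0=270°, θ1=180°)
step 3 (rotate(1, 90)): joint angles (θ0=270°, θ1=270°)
minimal: 3 command(s), checked below 3.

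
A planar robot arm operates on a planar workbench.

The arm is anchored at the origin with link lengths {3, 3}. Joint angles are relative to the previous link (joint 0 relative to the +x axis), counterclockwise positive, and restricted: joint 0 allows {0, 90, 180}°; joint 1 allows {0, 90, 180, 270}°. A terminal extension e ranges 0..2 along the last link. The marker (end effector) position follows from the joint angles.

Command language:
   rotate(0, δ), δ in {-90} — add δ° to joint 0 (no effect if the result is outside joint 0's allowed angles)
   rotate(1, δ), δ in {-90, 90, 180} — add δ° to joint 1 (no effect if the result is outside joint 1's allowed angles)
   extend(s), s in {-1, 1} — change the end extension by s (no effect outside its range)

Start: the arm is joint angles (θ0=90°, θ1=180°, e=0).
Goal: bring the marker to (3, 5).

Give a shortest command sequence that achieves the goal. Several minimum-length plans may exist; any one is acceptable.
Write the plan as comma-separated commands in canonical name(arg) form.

initial: joint angles (θ0=90°, θ1=180°, e=0)
t=1 rotate(1, -90) ⇒ joint angles (θ0=90°, θ1=90°, e=0)
t=2 extend(1) ⇒ joint angles (θ0=90°, θ1=90°, e=1)
t=3 extend(1) ⇒ joint angles (θ0=90°, θ1=90°, e=2)
t=4 rotate(0, -90) ⇒ joint angles (θ0=0°, θ1=90°, e=2)
no 3-step plan works, so 4 is optimal.

rotate(1, -90), extend(1), extend(1), rotate(0, -90)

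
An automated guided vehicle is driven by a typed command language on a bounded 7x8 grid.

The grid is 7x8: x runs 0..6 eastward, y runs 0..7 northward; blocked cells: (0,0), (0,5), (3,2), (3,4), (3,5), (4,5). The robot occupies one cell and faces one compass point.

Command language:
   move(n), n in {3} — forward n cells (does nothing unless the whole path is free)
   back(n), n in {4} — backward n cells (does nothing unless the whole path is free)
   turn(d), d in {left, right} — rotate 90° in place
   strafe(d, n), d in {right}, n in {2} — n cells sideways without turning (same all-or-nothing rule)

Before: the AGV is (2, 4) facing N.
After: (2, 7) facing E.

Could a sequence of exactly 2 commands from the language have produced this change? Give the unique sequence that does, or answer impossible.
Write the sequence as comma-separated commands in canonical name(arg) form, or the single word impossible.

move(3), turn(right)

key: position moved to (2,7) AND the heading swung to E — translation plus rotation needed
begin: (2, 4) facing N
t=1 move(3) ⇒ (2, 7) facing N
t=2 turn(right) ⇒ (2, 7) facing E
uniquely the one of 25 2-step routes that fits.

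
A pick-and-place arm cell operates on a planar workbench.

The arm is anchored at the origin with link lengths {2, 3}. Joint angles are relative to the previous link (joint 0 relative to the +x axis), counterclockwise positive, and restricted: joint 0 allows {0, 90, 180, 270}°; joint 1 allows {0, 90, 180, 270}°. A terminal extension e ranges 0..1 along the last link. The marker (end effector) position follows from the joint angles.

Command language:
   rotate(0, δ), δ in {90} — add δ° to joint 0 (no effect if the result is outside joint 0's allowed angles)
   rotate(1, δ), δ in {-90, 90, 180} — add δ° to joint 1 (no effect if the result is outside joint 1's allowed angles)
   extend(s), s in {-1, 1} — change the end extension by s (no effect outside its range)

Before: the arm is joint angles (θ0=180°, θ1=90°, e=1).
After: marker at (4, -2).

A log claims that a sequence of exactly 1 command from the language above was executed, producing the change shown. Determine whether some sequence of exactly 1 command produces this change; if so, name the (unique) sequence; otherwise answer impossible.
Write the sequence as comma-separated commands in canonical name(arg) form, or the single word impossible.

rotate(0, 90)

t0: joint angles (θ0=180°, θ1=90°, e=1)
t=1 rotate(0, 90) ⇒ joint angles (θ0=270°, θ1=90°, e=1)
no rival 1-sequence matches.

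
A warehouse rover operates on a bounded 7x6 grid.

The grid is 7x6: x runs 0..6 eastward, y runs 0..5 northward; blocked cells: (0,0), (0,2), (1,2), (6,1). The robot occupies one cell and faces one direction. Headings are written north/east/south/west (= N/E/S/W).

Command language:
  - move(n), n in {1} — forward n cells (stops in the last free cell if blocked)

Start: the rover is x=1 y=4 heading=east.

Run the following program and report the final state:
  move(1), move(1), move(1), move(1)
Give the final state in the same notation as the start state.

x=5 y=4 heading=east

initial: x=1 y=4 heading=east
step 1 (move(1)): x=2 y=4 heading=east
step 2 (move(1)): x=3 y=4 heading=east
step 3 (move(1)): x=4 y=4 heading=east
step 4 (move(1)): x=5 y=4 heading=east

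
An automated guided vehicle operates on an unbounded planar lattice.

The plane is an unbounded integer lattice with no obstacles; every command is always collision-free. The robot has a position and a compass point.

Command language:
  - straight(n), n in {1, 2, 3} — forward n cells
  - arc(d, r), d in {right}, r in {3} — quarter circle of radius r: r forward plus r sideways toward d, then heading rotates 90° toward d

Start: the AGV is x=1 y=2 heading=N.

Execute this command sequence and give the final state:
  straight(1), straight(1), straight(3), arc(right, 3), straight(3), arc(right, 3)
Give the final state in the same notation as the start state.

initial: x=1 y=2 heading=N
[1] after straight(1): x=1 y=3 heading=N
[2] after straight(1): x=1 y=4 heading=N
[3] after straight(3): x=1 y=7 heading=N
[4] after arc(right, 3): x=4 y=10 heading=E
[5] after straight(3): x=7 y=10 heading=E
[6] after arc(right, 3): x=10 y=7 heading=S

x=10 y=7 heading=S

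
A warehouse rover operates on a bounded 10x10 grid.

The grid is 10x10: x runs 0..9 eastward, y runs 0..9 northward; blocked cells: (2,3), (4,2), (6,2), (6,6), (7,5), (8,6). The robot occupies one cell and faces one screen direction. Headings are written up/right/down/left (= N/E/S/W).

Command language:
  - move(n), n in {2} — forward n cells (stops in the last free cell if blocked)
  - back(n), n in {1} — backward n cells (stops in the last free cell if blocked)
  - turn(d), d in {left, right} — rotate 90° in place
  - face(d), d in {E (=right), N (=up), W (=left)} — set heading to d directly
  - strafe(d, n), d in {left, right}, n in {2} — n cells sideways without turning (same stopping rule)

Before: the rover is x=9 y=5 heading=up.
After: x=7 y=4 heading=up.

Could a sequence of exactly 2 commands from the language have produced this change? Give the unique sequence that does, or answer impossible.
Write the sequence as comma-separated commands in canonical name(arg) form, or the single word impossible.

key: heading stays N — no command in the sequence turns
begin: x=9 y=5 heading=up
t=1 back(1) ⇒ x=9 y=4 heading=up
t=2 strafe(left, 2) ⇒ x=7 y=4 heading=up
all 81 alternatives checked — unique.

back(1), strafe(left, 2)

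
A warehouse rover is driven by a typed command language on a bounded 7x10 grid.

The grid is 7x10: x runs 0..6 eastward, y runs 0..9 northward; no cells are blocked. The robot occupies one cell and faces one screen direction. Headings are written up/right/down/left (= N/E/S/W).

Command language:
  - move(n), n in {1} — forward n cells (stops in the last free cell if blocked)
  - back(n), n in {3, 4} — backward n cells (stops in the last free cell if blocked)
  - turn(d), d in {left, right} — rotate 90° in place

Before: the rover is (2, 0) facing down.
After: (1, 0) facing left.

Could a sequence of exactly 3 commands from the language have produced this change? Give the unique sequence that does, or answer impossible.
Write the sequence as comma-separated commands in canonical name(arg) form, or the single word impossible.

move(1), turn(right), move(1)

key: position moved to (1,0) AND the heading swung to W — translation plus rotation needed
begin: (2, 0) facing down
1. move(1) → (2, 0) facing down
2. turn(right) → (2, 0) facing left
3. move(1) → (1, 0) facing left
all 125 alternatives checked — unique.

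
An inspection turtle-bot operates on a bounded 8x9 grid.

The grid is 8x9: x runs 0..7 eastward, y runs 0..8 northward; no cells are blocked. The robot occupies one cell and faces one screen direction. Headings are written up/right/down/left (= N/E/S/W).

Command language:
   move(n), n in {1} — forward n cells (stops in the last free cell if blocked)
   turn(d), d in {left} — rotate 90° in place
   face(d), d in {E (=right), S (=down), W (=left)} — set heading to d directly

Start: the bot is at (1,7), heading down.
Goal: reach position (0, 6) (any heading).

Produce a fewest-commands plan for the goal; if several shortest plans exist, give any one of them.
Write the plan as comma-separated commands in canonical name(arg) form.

t0: at (1,7), heading down
step 1 (move(1)): at (1,6), heading down
step 2 (face(W)): at (1,6), heading left
step 3 (move(1)): at (0,6), heading left
no 2-step plan works, so 3 is optimal.

move(1), face(W), move(1)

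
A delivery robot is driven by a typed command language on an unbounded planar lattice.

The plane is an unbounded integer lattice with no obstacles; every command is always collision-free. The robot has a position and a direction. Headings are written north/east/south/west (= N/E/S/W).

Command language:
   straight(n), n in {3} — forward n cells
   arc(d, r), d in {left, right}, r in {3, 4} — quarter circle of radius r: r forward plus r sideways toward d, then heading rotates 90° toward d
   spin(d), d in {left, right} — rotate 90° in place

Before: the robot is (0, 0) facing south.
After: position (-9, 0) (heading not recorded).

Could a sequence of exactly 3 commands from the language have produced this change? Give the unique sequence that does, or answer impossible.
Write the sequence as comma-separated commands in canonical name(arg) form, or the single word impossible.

initial: (0, 0) facing south
t=1 arc(right, 3) ⇒ (-3, -3) facing west
t=2 straight(3) ⇒ (-6, -3) facing west
t=3 arc(right, 3) ⇒ (-9, 0) facing north
no other 3-command option fits: unique.

arc(right, 3), straight(3), arc(right, 3)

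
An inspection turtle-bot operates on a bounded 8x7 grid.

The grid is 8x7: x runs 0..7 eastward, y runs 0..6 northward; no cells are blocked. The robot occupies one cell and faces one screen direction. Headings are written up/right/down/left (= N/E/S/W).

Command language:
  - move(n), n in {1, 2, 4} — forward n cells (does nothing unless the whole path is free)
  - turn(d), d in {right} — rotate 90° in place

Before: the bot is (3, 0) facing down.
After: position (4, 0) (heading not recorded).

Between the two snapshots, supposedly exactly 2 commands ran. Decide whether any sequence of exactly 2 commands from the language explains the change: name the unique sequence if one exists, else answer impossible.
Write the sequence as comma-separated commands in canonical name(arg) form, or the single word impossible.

no 2-step route produces this change.

impossible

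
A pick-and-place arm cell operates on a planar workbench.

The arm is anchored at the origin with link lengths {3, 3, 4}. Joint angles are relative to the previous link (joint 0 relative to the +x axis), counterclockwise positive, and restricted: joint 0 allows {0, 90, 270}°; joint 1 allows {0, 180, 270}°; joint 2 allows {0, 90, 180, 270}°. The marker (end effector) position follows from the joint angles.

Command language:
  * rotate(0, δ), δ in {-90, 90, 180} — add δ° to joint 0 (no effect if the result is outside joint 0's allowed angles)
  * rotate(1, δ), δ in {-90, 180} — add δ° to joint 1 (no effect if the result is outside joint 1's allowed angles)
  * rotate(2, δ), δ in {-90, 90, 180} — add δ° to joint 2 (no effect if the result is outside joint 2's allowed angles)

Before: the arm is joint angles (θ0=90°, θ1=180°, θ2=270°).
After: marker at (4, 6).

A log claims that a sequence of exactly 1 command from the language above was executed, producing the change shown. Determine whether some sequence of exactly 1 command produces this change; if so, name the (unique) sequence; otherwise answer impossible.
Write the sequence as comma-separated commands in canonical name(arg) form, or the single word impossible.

start: joint angles (θ0=90°, θ1=180°, θ2=270°)
1. rotate(1, 180) → joint angles (θ0=90°, θ1=0°, θ2=270°)
no rival 1-sequence matches.

rotate(1, 180)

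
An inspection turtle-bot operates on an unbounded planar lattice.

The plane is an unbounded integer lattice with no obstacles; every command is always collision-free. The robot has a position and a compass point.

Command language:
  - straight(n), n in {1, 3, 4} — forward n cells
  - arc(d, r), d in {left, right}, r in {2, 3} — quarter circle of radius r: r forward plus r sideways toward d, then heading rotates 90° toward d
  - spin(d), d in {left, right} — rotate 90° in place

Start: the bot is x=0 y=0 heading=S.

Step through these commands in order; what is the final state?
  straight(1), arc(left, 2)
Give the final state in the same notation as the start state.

x=2 y=-3 heading=E

t0: x=0 y=0 heading=S
1. straight(1) → x=0 y=-1 heading=S
2. arc(left, 2) → x=2 y=-3 heading=E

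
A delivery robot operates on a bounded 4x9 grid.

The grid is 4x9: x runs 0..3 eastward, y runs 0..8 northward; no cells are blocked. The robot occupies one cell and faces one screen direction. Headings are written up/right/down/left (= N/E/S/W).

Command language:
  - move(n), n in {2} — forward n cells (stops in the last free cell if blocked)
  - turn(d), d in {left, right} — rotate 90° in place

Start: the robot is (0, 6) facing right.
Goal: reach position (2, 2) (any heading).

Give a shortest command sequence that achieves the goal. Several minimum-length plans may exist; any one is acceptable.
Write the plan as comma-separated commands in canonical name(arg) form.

move(2), turn(right), move(2), move(2)

initial: (0, 6) facing right
1. move(2) → (2, 6) facing right
2. turn(right) → (2, 6) facing down
3. move(2) → (2, 4) facing down
4. move(2) → (2, 2) facing down
minimal: 4 command(s), checked below 4.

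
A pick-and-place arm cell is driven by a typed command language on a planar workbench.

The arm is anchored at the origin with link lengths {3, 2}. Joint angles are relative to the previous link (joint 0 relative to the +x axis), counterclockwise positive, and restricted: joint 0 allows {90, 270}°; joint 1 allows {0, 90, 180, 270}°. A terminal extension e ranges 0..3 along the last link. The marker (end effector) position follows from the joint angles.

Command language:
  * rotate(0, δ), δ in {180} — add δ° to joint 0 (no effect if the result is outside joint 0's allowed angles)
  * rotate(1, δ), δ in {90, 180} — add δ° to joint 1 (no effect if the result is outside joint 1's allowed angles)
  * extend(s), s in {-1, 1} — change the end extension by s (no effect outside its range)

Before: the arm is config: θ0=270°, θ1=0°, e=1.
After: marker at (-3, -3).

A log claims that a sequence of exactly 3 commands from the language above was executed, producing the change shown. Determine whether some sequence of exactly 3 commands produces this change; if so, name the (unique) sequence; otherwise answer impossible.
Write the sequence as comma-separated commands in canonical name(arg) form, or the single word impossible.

rotate(1, 90), rotate(1, 90), rotate(1, 90)

initial: config: θ0=270°, θ1=0°, e=1
[1] after rotate(1, 90): config: θ0=270°, θ1=90°, e=1
[2] after rotate(1, 90): config: θ0=270°, θ1=180°, e=1
[3] after rotate(1, 90): config: θ0=270°, θ1=270°, e=1
uniquely the one of 125 3-step routes that fits.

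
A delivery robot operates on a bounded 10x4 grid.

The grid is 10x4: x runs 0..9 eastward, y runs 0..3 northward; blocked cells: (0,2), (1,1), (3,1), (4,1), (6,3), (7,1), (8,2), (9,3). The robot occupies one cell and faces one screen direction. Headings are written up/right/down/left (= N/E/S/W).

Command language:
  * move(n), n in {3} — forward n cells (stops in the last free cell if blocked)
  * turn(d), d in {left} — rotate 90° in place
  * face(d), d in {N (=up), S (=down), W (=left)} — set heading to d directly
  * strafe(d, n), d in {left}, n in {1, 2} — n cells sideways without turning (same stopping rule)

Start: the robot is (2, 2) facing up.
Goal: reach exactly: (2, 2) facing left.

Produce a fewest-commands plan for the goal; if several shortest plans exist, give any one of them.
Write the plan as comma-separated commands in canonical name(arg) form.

face(W)

initial: (2, 2) facing up
1. face(W) → (2, 2) facing left
minimal: 1 command(s), checked below 1.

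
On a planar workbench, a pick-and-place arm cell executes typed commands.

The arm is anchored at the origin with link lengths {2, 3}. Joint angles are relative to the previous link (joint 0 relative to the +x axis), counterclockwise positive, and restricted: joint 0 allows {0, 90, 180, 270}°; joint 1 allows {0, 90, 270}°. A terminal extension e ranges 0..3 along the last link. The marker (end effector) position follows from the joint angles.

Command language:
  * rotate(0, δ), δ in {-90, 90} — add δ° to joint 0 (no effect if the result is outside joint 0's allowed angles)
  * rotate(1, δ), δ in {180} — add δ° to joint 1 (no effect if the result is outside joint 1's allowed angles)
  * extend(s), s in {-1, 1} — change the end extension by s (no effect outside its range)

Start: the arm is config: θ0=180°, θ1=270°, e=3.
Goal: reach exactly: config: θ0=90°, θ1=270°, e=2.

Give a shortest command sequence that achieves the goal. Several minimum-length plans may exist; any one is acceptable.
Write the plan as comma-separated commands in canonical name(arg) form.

rotate(0, -90), extend(-1)

initial: config: θ0=180°, θ1=270°, e=3
[1] after rotate(0, -90): config: θ0=90°, θ1=270°, e=3
[2] after extend(-1): config: θ0=90°, θ1=270°, e=2
minimal: 2 command(s), checked below 2.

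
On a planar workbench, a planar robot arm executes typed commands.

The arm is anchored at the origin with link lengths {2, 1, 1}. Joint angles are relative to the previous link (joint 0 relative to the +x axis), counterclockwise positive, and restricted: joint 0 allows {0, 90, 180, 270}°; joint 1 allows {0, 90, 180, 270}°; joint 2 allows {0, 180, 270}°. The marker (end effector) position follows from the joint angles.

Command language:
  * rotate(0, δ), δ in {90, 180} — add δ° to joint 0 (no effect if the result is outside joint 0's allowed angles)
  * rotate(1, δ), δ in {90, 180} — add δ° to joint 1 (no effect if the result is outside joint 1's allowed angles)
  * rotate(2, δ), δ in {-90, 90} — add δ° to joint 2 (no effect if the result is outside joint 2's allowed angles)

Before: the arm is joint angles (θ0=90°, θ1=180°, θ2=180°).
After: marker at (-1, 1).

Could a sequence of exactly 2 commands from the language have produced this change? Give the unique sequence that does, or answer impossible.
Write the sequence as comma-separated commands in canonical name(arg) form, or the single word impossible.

rotate(2, -90), rotate(2, 90)

key: order matters: swapping rotate(2, -90) and rotate(2, 90) lands elsewhere
t0: joint angles (θ0=90°, θ1=180°, θ2=180°)
1. rotate(2, -90) → joint angles (θ0=90°, θ1=180°, θ2=180°)
2. rotate(2, 90) → joint angles (θ0=90°, θ1=180°, θ2=270°)
uniquely the one of 36 2-step routes that fits.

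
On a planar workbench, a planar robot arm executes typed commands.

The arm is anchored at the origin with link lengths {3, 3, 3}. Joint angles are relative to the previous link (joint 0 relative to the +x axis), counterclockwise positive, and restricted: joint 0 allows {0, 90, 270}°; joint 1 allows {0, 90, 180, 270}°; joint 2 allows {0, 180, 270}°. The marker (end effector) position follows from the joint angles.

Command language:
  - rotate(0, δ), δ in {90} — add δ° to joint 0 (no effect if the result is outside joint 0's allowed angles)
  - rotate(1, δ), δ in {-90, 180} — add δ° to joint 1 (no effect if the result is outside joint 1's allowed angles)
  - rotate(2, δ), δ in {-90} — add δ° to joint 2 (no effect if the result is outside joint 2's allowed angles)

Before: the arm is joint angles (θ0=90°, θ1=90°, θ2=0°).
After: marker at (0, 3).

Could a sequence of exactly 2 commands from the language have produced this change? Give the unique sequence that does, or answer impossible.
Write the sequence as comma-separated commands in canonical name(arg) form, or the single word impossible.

rotate(2, -90), rotate(2, -90)

start: joint angles (θ0=90°, θ1=90°, θ2=0°)
[1] after rotate(2, -90): joint angles (θ0=90°, θ1=90°, θ2=270°)
[2] after rotate(2, -90): joint angles (θ0=90°, θ1=90°, θ2=180°)
no other 2-command option fits: unique.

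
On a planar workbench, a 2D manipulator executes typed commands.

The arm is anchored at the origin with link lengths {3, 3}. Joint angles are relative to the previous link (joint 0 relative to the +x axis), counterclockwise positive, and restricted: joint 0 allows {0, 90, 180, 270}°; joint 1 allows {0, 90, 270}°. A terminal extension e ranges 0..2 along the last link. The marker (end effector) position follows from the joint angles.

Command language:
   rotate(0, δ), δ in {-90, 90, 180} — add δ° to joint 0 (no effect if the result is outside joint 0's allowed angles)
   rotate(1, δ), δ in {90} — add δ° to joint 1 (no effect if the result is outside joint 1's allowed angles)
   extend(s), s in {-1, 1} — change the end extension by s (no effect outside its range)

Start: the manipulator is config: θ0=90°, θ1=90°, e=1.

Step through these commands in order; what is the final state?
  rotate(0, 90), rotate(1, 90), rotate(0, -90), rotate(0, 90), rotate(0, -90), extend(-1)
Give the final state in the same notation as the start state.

config: θ0=90°, θ1=90°, e=0

begin: config: θ0=90°, θ1=90°, e=1
t=1 rotate(0, 90) ⇒ config: θ0=180°, θ1=90°, e=1
t=2 rotate(1, 90) ⇒ config: θ0=180°, θ1=90°, e=1
t=3 rotate(0, -90) ⇒ config: θ0=90°, θ1=90°, e=1
t=4 rotate(0, 90) ⇒ config: θ0=180°, θ1=90°, e=1
t=5 rotate(0, -90) ⇒ config: θ0=90°, θ1=90°, e=1
t=6 extend(-1) ⇒ config: θ0=90°, θ1=90°, e=0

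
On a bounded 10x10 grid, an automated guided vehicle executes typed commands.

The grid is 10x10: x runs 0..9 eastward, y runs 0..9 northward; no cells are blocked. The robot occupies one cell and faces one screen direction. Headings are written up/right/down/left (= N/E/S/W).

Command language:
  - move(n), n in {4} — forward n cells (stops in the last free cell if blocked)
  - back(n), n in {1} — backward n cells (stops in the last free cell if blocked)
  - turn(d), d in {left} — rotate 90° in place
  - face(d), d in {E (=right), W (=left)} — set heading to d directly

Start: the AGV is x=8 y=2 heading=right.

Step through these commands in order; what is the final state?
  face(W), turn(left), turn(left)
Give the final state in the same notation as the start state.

x=8 y=2 heading=right

t0: x=8 y=2 heading=right
[1] after face(W): x=8 y=2 heading=left
[2] after turn(left): x=8 y=2 heading=down
[3] after turn(left): x=8 y=2 heading=right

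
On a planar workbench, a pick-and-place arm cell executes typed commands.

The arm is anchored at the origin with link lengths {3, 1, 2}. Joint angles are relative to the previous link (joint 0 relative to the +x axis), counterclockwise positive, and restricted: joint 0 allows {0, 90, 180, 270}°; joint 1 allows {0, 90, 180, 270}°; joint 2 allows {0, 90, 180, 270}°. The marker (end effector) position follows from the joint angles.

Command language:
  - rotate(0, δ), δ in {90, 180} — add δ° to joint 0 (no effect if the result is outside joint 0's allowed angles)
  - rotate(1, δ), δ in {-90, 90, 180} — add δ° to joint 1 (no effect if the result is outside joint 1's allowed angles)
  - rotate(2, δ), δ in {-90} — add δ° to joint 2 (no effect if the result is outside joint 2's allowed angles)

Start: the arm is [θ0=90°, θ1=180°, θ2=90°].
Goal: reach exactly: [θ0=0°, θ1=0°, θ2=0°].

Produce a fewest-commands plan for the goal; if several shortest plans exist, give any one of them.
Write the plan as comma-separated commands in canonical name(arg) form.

initial: [θ0=90°, θ1=180°, θ2=90°]
1. rotate(1, 180) → [θ0=90°, θ1=0°, θ2=90°]
2. rotate(2, -90) → [θ0=90°, θ1=0°, θ2=0°]
3. rotate(0, 180) → [θ0=270°, θ1=0°, θ2=0°]
4. rotate(0, 90) → [θ0=0°, θ1=0°, θ2=0°]
no 3-step plan works, so 4 is optimal.

rotate(1, 180), rotate(2, -90), rotate(0, 180), rotate(0, 90)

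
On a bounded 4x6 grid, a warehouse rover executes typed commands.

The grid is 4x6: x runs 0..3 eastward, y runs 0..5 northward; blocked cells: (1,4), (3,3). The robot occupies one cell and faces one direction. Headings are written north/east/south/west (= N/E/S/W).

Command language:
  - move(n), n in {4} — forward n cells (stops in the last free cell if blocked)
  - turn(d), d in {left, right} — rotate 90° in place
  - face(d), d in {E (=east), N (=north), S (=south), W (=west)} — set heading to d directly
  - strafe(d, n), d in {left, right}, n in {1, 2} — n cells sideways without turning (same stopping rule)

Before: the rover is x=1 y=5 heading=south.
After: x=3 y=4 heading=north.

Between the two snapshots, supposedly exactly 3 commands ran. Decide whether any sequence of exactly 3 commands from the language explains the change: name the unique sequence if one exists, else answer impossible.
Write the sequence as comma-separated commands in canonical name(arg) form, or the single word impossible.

key: move(4) is stopped early by the blocked cell at (3,3)
begin: x=1 y=5 heading=south
[1] after strafe(left, 2): x=3 y=5 heading=south
[2] after move(4): x=3 y=4 heading=south
[3] after face(N): x=3 y=4 heading=north
uniquely the one of 1331 3-step routes that fits.

strafe(left, 2), move(4), face(N)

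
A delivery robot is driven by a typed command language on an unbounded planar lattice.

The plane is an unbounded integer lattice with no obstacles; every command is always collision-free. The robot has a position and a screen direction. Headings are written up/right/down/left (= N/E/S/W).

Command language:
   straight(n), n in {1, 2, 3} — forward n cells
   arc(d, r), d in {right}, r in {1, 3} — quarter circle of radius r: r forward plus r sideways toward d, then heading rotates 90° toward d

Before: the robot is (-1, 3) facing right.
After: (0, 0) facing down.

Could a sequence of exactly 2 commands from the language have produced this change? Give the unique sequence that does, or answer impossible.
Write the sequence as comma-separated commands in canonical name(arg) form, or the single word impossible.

key: position moved to (0,0) AND the heading swung to S — translation plus rotation needed
start: (-1, 3) facing right
step 1 (arc(right, 1)): (0, 2) facing down
step 2 (straight(2)): (0, 0) facing down
no rival 2-sequence matches.

arc(right, 1), straight(2)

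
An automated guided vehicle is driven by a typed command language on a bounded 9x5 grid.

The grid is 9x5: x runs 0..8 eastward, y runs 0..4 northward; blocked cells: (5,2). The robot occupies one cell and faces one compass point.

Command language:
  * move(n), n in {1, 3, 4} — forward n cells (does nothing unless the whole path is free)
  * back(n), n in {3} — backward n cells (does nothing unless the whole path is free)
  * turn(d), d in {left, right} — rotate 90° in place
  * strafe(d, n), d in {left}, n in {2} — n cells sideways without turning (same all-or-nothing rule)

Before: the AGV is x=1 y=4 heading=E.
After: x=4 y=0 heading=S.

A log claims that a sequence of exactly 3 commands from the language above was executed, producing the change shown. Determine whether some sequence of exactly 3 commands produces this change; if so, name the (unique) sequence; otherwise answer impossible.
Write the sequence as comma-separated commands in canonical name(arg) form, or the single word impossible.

move(3), turn(right), move(4)

key: running move(4) before move(3) would end elsewhere — order is forced
start: x=1 y=4 heading=E
[1] after move(3): x=4 y=4 heading=E
[2] after turn(right): x=4 y=4 heading=S
[3] after move(4): x=4 y=0 heading=S
all 343 alternatives checked — unique.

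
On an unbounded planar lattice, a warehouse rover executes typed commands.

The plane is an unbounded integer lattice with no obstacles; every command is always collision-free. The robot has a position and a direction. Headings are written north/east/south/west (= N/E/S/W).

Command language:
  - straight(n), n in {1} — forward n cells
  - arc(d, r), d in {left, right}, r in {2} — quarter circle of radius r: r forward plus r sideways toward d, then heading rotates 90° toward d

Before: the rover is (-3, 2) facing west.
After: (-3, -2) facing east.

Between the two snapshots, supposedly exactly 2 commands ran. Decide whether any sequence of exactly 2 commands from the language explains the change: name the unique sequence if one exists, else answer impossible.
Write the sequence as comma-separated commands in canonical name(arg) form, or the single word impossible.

key: position moved to (-3,-2) AND the heading swung to E — translation plus rotation needed
from: (-3, 2) facing west
1. arc(left, 2) → (-5, 0) facing south
2. arc(left, 2) → (-3, -2) facing east
all 9 alternatives checked — unique.

arc(left, 2), arc(left, 2)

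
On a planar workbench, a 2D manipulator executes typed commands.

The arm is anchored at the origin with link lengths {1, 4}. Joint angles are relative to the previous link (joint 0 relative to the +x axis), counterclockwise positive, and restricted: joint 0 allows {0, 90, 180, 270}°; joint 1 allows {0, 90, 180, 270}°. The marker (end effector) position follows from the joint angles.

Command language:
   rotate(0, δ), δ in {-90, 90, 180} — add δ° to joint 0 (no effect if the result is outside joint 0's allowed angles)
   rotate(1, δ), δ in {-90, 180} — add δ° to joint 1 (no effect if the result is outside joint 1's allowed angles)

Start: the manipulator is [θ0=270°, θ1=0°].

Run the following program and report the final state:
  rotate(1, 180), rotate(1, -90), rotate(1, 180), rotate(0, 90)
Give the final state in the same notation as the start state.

[θ0=0°, θ1=270°]

from: [θ0=270°, θ1=0°]
step 1 (rotate(1, 180)): [θ0=270°, θ1=180°]
step 2 (rotate(1, -90)): [θ0=270°, θ1=90°]
step 3 (rotate(1, 180)): [θ0=270°, θ1=270°]
step 4 (rotate(0, 90)): [θ0=0°, θ1=270°]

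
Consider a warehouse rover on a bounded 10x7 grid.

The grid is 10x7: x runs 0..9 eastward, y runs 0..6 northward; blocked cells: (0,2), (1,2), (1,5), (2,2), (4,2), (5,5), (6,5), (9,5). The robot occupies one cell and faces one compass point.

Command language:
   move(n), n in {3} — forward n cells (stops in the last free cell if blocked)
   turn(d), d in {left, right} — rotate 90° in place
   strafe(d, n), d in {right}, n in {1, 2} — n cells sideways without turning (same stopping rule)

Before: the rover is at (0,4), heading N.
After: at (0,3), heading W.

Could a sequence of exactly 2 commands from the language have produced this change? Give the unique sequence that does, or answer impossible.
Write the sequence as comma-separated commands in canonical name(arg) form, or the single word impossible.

impossible

every 2-command combo misses the target.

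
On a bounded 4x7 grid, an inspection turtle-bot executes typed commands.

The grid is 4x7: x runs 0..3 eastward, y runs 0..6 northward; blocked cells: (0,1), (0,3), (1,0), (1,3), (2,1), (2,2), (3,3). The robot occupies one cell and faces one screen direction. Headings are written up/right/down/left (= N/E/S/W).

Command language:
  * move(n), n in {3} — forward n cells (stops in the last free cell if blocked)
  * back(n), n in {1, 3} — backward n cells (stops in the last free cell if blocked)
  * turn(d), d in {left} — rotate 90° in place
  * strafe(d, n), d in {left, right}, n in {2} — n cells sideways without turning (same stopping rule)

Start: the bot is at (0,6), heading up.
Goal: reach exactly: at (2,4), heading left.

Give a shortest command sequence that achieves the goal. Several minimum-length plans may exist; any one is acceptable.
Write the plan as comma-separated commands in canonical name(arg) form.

back(3), strafe(right, 2), turn(left)

initial: at (0,6), heading up
t=1 back(3) ⇒ at (0,4), heading up
t=2 strafe(right, 2) ⇒ at (2,4), heading up
t=3 turn(left) ⇒ at (2,4), heading left
shorter routes all fall short; 3 is best.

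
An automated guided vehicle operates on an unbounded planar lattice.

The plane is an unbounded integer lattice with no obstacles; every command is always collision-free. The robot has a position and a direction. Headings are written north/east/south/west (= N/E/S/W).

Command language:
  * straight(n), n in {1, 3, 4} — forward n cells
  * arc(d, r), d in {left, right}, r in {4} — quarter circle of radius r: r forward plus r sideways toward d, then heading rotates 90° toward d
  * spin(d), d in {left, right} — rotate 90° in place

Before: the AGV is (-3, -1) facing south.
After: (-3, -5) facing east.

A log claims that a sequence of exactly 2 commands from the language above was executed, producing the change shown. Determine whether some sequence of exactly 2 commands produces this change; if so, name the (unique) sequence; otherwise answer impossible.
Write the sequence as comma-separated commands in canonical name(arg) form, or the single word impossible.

key: position moved to (-3,-5) AND the heading swung to E — translation plus rotation needed
begin: (-3, -1) facing south
1. straight(4) → (-3, -5) facing south
2. spin(left) → (-3, -5) facing east
no other 2-command option fits: unique.

straight(4), spin(left)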